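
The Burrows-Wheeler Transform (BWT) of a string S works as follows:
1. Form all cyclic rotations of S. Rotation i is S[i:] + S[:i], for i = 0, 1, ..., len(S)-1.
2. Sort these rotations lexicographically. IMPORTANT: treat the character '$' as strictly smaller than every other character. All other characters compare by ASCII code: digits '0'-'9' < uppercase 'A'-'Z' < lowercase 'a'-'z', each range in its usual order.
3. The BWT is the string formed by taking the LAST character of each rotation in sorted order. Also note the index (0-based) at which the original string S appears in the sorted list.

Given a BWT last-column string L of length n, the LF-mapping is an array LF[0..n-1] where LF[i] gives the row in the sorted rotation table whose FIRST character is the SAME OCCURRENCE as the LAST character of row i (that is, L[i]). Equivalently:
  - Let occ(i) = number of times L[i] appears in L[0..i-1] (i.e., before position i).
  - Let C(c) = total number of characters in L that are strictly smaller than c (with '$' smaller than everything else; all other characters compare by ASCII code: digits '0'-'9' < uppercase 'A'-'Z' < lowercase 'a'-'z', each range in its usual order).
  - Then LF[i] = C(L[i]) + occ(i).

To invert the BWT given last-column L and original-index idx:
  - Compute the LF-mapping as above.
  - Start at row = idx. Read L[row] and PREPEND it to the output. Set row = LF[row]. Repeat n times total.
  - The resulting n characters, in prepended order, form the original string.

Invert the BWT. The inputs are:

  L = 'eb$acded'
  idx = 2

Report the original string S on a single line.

Answer: bacddee$

Derivation:
LF mapping: 6 2 0 1 3 4 7 5
Walk LF starting at row 2, prepending L[row]:
  step 1: row=2, L[2]='$', prepend. Next row=LF[2]=0
  step 2: row=0, L[0]='e', prepend. Next row=LF[0]=6
  step 3: row=6, L[6]='e', prepend. Next row=LF[6]=7
  step 4: row=7, L[7]='d', prepend. Next row=LF[7]=5
  step 5: row=5, L[5]='d', prepend. Next row=LF[5]=4
  step 6: row=4, L[4]='c', prepend. Next row=LF[4]=3
  step 7: row=3, L[3]='a', prepend. Next row=LF[3]=1
  step 8: row=1, L[1]='b', prepend. Next row=LF[1]=2
Reversed output: bacddee$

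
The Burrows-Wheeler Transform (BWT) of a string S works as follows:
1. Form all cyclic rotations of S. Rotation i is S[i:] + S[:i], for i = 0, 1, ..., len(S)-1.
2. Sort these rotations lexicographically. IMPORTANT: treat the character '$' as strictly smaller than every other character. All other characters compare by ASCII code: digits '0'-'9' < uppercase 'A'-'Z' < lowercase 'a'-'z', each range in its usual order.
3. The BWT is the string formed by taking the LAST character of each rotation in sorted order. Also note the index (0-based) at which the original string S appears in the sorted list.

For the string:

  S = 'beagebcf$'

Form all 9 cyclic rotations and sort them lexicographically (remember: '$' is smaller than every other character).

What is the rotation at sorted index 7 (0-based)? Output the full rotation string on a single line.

Answer: f$beagebc

Derivation:
All 9 rotations (rotation i = S[i:]+S[:i]):
  rot[0] = beagebcf$
  rot[1] = eagebcf$b
  rot[2] = agebcf$be
  rot[3] = gebcf$bea
  rot[4] = ebcf$beag
  rot[5] = bcf$beage
  rot[6] = cf$beageb
  rot[7] = f$beagebc
  rot[8] = $beagebcf
Sorted (with $ < everything):
  sorted[0] = $beagebcf
  sorted[1] = agebcf$be
  sorted[2] = bcf$beage
  sorted[3] = beagebcf$
  sorted[4] = cf$beageb
  sorted[5] = eagebcf$b
  sorted[6] = ebcf$beag
  sorted[7] = f$beagebc
  sorted[8] = gebcf$bea
sorted[7] = f$beagebc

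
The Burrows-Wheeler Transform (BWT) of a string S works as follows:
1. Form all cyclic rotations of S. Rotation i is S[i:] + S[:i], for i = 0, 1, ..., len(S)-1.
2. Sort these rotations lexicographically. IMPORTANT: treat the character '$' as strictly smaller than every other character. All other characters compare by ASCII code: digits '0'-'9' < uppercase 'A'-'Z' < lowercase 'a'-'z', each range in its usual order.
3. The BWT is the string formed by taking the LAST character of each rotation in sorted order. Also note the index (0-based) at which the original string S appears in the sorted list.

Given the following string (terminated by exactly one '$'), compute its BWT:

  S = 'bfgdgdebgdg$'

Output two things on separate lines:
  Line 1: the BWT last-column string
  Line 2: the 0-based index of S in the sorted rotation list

Answer: g$egggdbddbf
1

Derivation:
All 12 rotations (rotation i = S[i:]+S[:i]):
  rot[0] = bfgdgdebgdg$
  rot[1] = fgdgdebgdg$b
  rot[2] = gdgdebgdg$bf
  rot[3] = dgdebgdg$bfg
  rot[4] = gdebgdg$bfgd
  rot[5] = debgdg$bfgdg
  rot[6] = ebgdg$bfgdgd
  rot[7] = bgdg$bfgdgde
  rot[8] = gdg$bfgdgdeb
  rot[9] = dg$bfgdgdebg
  rot[10] = g$bfgdgdebgd
  rot[11] = $bfgdgdebgdg
Sorted (with $ < everything):
  sorted[0] = $bfgdgdebgdg  (last char: 'g')
  sorted[1] = bfgdgdebgdg$  (last char: '$')
  sorted[2] = bgdg$bfgdgde  (last char: 'e')
  sorted[3] = debgdg$bfgdg  (last char: 'g')
  sorted[4] = dg$bfgdgdebg  (last char: 'g')
  sorted[5] = dgdebgdg$bfg  (last char: 'g')
  sorted[6] = ebgdg$bfgdgd  (last char: 'd')
  sorted[7] = fgdgdebgdg$b  (last char: 'b')
  sorted[8] = g$bfgdgdebgd  (last char: 'd')
  sorted[9] = gdebgdg$bfgd  (last char: 'd')
  sorted[10] = gdg$bfgdgdeb  (last char: 'b')
  sorted[11] = gdgdebgdg$bf  (last char: 'f')
Last column: g$egggdbddbf
Original string S is at sorted index 1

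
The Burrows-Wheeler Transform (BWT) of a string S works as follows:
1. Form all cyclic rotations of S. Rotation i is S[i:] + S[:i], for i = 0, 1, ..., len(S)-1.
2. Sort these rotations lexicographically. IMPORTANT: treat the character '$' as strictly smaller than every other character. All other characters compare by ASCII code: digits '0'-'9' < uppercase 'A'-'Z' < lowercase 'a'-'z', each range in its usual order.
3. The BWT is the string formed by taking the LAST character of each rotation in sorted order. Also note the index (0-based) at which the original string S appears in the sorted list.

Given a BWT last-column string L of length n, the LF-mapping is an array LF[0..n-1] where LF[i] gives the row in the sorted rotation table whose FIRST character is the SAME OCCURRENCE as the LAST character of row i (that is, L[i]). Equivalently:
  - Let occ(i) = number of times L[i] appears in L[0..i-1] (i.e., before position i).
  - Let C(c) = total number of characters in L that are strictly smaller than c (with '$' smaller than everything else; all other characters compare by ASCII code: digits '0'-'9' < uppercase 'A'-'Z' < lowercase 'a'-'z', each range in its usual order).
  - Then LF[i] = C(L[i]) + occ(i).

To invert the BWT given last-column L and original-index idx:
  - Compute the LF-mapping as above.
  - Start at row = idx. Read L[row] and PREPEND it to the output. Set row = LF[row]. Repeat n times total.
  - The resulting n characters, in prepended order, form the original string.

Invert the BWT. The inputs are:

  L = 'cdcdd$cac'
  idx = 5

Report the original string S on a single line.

Answer: cdcdadcc$

Derivation:
LF mapping: 2 6 3 7 8 0 4 1 5
Walk LF starting at row 5, prepending L[row]:
  step 1: row=5, L[5]='$', prepend. Next row=LF[5]=0
  step 2: row=0, L[0]='c', prepend. Next row=LF[0]=2
  step 3: row=2, L[2]='c', prepend. Next row=LF[2]=3
  step 4: row=3, L[3]='d', prepend. Next row=LF[3]=7
  step 5: row=7, L[7]='a', prepend. Next row=LF[7]=1
  step 6: row=1, L[1]='d', prepend. Next row=LF[1]=6
  step 7: row=6, L[6]='c', prepend. Next row=LF[6]=4
  step 8: row=4, L[4]='d', prepend. Next row=LF[4]=8
  step 9: row=8, L[8]='c', prepend. Next row=LF[8]=5
Reversed output: cdcdadcc$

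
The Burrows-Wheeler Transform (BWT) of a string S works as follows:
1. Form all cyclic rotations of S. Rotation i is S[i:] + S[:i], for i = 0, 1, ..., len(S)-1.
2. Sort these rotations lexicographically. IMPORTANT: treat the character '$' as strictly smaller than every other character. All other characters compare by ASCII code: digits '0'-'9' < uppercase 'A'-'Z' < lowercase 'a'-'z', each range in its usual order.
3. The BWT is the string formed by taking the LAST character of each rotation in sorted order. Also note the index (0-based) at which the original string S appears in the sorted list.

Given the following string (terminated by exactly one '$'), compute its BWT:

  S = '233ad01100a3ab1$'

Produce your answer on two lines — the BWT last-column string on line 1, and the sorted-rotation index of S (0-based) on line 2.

All 16 rotations (rotation i = S[i:]+S[:i]):
  rot[0] = 233ad01100a3ab1$
  rot[1] = 33ad01100a3ab1$2
  rot[2] = 3ad01100a3ab1$23
  rot[3] = ad01100a3ab1$233
  rot[4] = d01100a3ab1$233a
  rot[5] = 01100a3ab1$233ad
  rot[6] = 1100a3ab1$233ad0
  rot[7] = 100a3ab1$233ad01
  rot[8] = 00a3ab1$233ad011
  rot[9] = 0a3ab1$233ad0110
  rot[10] = a3ab1$233ad01100
  rot[11] = 3ab1$233ad01100a
  rot[12] = ab1$233ad01100a3
  rot[13] = b1$233ad01100a3a
  rot[14] = 1$233ad01100a3ab
  rot[15] = $233ad01100a3ab1
Sorted (with $ < everything):
  sorted[0] = $233ad01100a3ab1  (last char: '1')
  sorted[1] = 00a3ab1$233ad011  (last char: '1')
  sorted[2] = 01100a3ab1$233ad  (last char: 'd')
  sorted[3] = 0a3ab1$233ad0110  (last char: '0')
  sorted[4] = 1$233ad01100a3ab  (last char: 'b')
  sorted[5] = 100a3ab1$233ad01  (last char: '1')
  sorted[6] = 1100a3ab1$233ad0  (last char: '0')
  sorted[7] = 233ad01100a3ab1$  (last char: '$')
  sorted[8] = 33ad01100a3ab1$2  (last char: '2')
  sorted[9] = 3ab1$233ad01100a  (last char: 'a')
  sorted[10] = 3ad01100a3ab1$23  (last char: '3')
  sorted[11] = a3ab1$233ad01100  (last char: '0')
  sorted[12] = ab1$233ad01100a3  (last char: '3')
  sorted[13] = ad01100a3ab1$233  (last char: '3')
  sorted[14] = b1$233ad01100a3a  (last char: 'a')
  sorted[15] = d01100a3ab1$233a  (last char: 'a')
Last column: 11d0b10$2a3033aa
Original string S is at sorted index 7

Answer: 11d0b10$2a3033aa
7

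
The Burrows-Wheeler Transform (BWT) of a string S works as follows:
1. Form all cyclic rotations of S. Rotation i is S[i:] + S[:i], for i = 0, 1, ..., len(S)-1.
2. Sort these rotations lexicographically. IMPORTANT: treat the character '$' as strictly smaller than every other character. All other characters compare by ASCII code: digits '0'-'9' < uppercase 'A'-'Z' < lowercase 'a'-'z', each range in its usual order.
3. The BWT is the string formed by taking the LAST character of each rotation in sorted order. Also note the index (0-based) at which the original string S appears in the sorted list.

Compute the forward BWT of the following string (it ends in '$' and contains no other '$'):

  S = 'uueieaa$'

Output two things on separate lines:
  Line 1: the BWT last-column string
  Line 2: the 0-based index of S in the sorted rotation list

All 8 rotations (rotation i = S[i:]+S[:i]):
  rot[0] = uueieaa$
  rot[1] = ueieaa$u
  rot[2] = eieaa$uu
  rot[3] = ieaa$uue
  rot[4] = eaa$uuei
  rot[5] = aa$uueie
  rot[6] = a$uueiea
  rot[7] = $uueieaa
Sorted (with $ < everything):
  sorted[0] = $uueieaa  (last char: 'a')
  sorted[1] = a$uueiea  (last char: 'a')
  sorted[2] = aa$uueie  (last char: 'e')
  sorted[3] = eaa$uuei  (last char: 'i')
  sorted[4] = eieaa$uu  (last char: 'u')
  sorted[5] = ieaa$uue  (last char: 'e')
  sorted[6] = ueieaa$u  (last char: 'u')
  sorted[7] = uueieaa$  (last char: '$')
Last column: aaeiueu$
Original string S is at sorted index 7

Answer: aaeiueu$
7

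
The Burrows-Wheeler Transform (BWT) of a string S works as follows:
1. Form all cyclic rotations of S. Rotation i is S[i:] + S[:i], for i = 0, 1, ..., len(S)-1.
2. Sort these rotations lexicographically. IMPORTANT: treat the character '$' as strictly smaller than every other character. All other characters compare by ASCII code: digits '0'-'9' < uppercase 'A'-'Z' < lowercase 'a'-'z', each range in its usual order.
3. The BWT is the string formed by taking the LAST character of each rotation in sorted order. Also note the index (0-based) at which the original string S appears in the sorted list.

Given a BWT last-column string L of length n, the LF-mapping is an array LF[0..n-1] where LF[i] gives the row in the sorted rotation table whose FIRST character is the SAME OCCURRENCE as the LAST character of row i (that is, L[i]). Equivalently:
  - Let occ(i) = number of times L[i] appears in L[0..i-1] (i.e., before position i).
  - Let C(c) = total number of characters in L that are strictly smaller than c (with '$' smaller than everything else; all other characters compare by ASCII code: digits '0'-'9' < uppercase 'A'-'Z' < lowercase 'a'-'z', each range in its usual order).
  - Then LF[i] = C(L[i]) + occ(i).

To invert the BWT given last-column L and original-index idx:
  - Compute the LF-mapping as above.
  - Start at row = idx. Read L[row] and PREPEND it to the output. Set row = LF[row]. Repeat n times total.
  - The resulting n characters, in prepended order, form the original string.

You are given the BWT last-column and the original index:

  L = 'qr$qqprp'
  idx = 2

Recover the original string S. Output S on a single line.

LF mapping: 3 6 0 4 5 1 7 2
Walk LF starting at row 2, prepending L[row]:
  step 1: row=2, L[2]='$', prepend. Next row=LF[2]=0
  step 2: row=0, L[0]='q', prepend. Next row=LF[0]=3
  step 3: row=3, L[3]='q', prepend. Next row=LF[3]=4
  step 4: row=4, L[4]='q', prepend. Next row=LF[4]=5
  step 5: row=5, L[5]='p', prepend. Next row=LF[5]=1
  step 6: row=1, L[1]='r', prepend. Next row=LF[1]=6
  step 7: row=6, L[6]='r', prepend. Next row=LF[6]=7
  step 8: row=7, L[7]='p', prepend. Next row=LF[7]=2
Reversed output: prrpqqq$

Answer: prrpqqq$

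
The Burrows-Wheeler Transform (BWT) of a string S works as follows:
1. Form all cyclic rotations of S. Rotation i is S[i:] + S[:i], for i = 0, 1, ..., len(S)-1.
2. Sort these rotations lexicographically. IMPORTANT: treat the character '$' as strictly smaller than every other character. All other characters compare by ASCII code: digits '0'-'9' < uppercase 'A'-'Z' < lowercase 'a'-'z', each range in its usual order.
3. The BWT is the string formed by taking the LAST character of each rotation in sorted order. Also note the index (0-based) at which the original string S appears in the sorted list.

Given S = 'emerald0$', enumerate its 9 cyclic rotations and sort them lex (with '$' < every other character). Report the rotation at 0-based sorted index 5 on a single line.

All 9 rotations (rotation i = S[i:]+S[:i]):
  rot[0] = emerald0$
  rot[1] = merald0$e
  rot[2] = erald0$em
  rot[3] = rald0$eme
  rot[4] = ald0$emer
  rot[5] = ld0$emera
  rot[6] = d0$emeral
  rot[7] = 0$emerald
  rot[8] = $emerald0
Sorted (with $ < everything):
  sorted[0] = $emerald0
  sorted[1] = 0$emerald
  sorted[2] = ald0$emer
  sorted[3] = d0$emeral
  sorted[4] = emerald0$
  sorted[5] = erald0$em
  sorted[6] = ld0$emera
  sorted[7] = merald0$e
  sorted[8] = rald0$eme
sorted[5] = erald0$em

Answer: erald0$em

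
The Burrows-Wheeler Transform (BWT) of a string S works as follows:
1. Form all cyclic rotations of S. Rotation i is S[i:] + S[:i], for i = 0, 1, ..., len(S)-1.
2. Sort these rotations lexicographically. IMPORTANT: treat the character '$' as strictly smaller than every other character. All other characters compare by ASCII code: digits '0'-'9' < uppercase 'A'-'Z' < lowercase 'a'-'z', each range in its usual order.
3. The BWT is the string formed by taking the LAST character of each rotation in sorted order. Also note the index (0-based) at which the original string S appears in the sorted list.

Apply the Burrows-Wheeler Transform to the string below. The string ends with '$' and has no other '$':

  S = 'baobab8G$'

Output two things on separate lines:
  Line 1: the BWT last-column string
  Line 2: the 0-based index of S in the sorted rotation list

All 9 rotations (rotation i = S[i:]+S[:i]):
  rot[0] = baobab8G$
  rot[1] = aobab8G$b
  rot[2] = obab8G$ba
  rot[3] = bab8G$bao
  rot[4] = ab8G$baob
  rot[5] = b8G$baoba
  rot[6] = 8G$baobab
  rot[7] = G$baobab8
  rot[8] = $baobab8G
Sorted (with $ < everything):
  sorted[0] = $baobab8G  (last char: 'G')
  sorted[1] = 8G$baobab  (last char: 'b')
  sorted[2] = G$baobab8  (last char: '8')
  sorted[3] = ab8G$baob  (last char: 'b')
  sorted[4] = aobab8G$b  (last char: 'b')
  sorted[5] = b8G$baoba  (last char: 'a')
  sorted[6] = bab8G$bao  (last char: 'o')
  sorted[7] = baobab8G$  (last char: '$')
  sorted[8] = obab8G$ba  (last char: 'a')
Last column: Gb8bbao$a
Original string S is at sorted index 7

Answer: Gb8bbao$a
7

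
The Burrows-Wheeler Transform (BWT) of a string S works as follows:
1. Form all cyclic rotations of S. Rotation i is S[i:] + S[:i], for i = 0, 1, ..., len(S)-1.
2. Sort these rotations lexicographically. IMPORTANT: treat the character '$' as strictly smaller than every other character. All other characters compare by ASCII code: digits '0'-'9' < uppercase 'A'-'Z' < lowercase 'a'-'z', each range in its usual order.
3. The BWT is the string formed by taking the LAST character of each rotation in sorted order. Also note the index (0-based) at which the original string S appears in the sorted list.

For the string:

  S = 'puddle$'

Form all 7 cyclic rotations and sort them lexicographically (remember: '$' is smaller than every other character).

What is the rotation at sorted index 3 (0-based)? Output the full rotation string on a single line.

All 7 rotations (rotation i = S[i:]+S[:i]):
  rot[0] = puddle$
  rot[1] = uddle$p
  rot[2] = ddle$pu
  rot[3] = dle$pud
  rot[4] = le$pudd
  rot[5] = e$puddl
  rot[6] = $puddle
Sorted (with $ < everything):
  sorted[0] = $puddle
  sorted[1] = ddle$pu
  sorted[2] = dle$pud
  sorted[3] = e$puddl
  sorted[4] = le$pudd
  sorted[5] = puddle$
  sorted[6] = uddle$p
sorted[3] = e$puddl

Answer: e$puddl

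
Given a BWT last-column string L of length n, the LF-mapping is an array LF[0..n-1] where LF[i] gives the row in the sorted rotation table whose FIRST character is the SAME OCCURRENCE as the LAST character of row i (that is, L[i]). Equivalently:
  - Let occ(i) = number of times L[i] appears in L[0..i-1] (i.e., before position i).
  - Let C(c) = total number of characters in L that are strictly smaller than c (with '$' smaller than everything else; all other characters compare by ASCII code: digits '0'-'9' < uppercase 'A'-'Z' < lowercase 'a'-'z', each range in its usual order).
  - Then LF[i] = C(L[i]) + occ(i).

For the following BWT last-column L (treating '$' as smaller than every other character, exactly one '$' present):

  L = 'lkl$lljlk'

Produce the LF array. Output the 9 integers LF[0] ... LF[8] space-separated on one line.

Char counts: '$':1, 'j':1, 'k':2, 'l':5
C (first-col start): C('$')=0, C('j')=1, C('k')=2, C('l')=4
L[0]='l': occ=0, LF[0]=C('l')+0=4+0=4
L[1]='k': occ=0, LF[1]=C('k')+0=2+0=2
L[2]='l': occ=1, LF[2]=C('l')+1=4+1=5
L[3]='$': occ=0, LF[3]=C('$')+0=0+0=0
L[4]='l': occ=2, LF[4]=C('l')+2=4+2=6
L[5]='l': occ=3, LF[5]=C('l')+3=4+3=7
L[6]='j': occ=0, LF[6]=C('j')+0=1+0=1
L[7]='l': occ=4, LF[7]=C('l')+4=4+4=8
L[8]='k': occ=1, LF[8]=C('k')+1=2+1=3

Answer: 4 2 5 0 6 7 1 8 3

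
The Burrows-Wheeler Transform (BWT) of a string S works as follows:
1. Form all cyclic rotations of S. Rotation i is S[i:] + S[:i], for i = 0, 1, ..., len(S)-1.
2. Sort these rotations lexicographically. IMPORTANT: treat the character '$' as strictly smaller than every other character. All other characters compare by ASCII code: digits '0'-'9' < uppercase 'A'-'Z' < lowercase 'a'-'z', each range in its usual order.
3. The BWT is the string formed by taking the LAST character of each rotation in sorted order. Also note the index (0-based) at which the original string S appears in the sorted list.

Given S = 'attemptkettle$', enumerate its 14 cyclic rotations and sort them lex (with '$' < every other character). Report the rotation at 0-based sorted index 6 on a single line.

All 14 rotations (rotation i = S[i:]+S[:i]):
  rot[0] = attemptkettle$
  rot[1] = ttemptkettle$a
  rot[2] = temptkettle$at
  rot[3] = emptkettle$att
  rot[4] = mptkettle$atte
  rot[5] = ptkettle$attem
  rot[6] = tkettle$attemp
  rot[7] = kettle$attempt
  rot[8] = ettle$attemptk
  rot[9] = ttle$attemptke
  rot[10] = tle$attemptket
  rot[11] = le$attemptkett
  rot[12] = e$attemptkettl
  rot[13] = $attemptkettle
Sorted (with $ < everything):
  sorted[0] = $attemptkettle
  sorted[1] = attemptkettle$
  sorted[2] = e$attemptkettl
  sorted[3] = emptkettle$att
  sorted[4] = ettle$attemptk
  sorted[5] = kettle$attempt
  sorted[6] = le$attemptkett
  sorted[7] = mptkettle$atte
  sorted[8] = ptkettle$attem
  sorted[9] = temptkettle$at
  sorted[10] = tkettle$attemp
  sorted[11] = tle$attemptket
  sorted[12] = ttemptkettle$a
  sorted[13] = ttle$attemptke
sorted[6] = le$attemptkett

Answer: le$attemptkett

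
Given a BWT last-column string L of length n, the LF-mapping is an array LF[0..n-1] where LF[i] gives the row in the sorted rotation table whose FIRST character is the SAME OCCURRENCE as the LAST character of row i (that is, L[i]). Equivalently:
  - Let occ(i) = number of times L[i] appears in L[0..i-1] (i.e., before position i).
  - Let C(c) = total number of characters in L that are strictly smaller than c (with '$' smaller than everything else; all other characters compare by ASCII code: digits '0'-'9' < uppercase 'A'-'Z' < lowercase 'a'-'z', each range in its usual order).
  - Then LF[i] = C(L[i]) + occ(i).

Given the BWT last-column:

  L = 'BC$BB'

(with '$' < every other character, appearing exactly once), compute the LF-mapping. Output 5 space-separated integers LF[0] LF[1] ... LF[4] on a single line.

Answer: 1 4 0 2 3

Derivation:
Char counts: '$':1, 'B':3, 'C':1
C (first-col start): C('$')=0, C('B')=1, C('C')=4
L[0]='B': occ=0, LF[0]=C('B')+0=1+0=1
L[1]='C': occ=0, LF[1]=C('C')+0=4+0=4
L[2]='$': occ=0, LF[2]=C('$')+0=0+0=0
L[3]='B': occ=1, LF[3]=C('B')+1=1+1=2
L[4]='B': occ=2, LF[4]=C('B')+2=1+2=3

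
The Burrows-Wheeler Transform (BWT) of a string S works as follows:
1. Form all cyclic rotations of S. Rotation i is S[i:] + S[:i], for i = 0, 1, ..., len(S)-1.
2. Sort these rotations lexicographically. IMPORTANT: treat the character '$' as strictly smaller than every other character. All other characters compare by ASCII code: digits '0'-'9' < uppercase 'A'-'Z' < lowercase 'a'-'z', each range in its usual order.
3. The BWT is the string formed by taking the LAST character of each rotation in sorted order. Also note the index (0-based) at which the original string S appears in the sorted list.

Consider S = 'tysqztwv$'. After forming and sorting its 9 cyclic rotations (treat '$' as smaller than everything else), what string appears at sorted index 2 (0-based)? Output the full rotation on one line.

Answer: sqztwv$ty

Derivation:
All 9 rotations (rotation i = S[i:]+S[:i]):
  rot[0] = tysqztwv$
  rot[1] = ysqztwv$t
  rot[2] = sqztwv$ty
  rot[3] = qztwv$tys
  rot[4] = ztwv$tysq
  rot[5] = twv$tysqz
  rot[6] = wv$tysqzt
  rot[7] = v$tysqztw
  rot[8] = $tysqztwv
Sorted (with $ < everything):
  sorted[0] = $tysqztwv
  sorted[1] = qztwv$tys
  sorted[2] = sqztwv$ty
  sorted[3] = twv$tysqz
  sorted[4] = tysqztwv$
  sorted[5] = v$tysqztw
  sorted[6] = wv$tysqzt
  sorted[7] = ysqztwv$t
  sorted[8] = ztwv$tysq
sorted[2] = sqztwv$ty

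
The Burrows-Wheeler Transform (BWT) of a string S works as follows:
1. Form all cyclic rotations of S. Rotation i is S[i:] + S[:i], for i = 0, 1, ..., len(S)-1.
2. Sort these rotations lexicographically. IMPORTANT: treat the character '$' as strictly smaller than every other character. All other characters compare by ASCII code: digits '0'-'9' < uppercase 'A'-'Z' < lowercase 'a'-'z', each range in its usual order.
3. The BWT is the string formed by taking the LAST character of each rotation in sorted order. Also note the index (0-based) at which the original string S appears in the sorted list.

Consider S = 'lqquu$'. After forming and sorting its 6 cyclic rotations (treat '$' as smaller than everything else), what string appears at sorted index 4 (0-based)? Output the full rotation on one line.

Answer: u$lqqu

Derivation:
All 6 rotations (rotation i = S[i:]+S[:i]):
  rot[0] = lqquu$
  rot[1] = qquu$l
  rot[2] = quu$lq
  rot[3] = uu$lqq
  rot[4] = u$lqqu
  rot[5] = $lqquu
Sorted (with $ < everything):
  sorted[0] = $lqquu
  sorted[1] = lqquu$
  sorted[2] = qquu$l
  sorted[3] = quu$lq
  sorted[4] = u$lqqu
  sorted[5] = uu$lqq
sorted[4] = u$lqqu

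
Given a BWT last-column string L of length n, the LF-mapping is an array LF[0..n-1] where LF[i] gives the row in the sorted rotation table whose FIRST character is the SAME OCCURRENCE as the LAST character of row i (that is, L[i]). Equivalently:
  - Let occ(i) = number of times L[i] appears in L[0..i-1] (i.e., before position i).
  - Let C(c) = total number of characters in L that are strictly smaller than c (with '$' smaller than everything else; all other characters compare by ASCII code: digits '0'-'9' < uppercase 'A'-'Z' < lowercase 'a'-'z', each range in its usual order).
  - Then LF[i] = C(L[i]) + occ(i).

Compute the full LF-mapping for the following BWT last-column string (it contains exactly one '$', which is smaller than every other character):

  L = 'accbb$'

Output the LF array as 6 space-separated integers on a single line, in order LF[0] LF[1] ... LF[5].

Answer: 1 4 5 2 3 0

Derivation:
Char counts: '$':1, 'a':1, 'b':2, 'c':2
C (first-col start): C('$')=0, C('a')=1, C('b')=2, C('c')=4
L[0]='a': occ=0, LF[0]=C('a')+0=1+0=1
L[1]='c': occ=0, LF[1]=C('c')+0=4+0=4
L[2]='c': occ=1, LF[2]=C('c')+1=4+1=5
L[3]='b': occ=0, LF[3]=C('b')+0=2+0=2
L[4]='b': occ=1, LF[4]=C('b')+1=2+1=3
L[5]='$': occ=0, LF[5]=C('$')+0=0+0=0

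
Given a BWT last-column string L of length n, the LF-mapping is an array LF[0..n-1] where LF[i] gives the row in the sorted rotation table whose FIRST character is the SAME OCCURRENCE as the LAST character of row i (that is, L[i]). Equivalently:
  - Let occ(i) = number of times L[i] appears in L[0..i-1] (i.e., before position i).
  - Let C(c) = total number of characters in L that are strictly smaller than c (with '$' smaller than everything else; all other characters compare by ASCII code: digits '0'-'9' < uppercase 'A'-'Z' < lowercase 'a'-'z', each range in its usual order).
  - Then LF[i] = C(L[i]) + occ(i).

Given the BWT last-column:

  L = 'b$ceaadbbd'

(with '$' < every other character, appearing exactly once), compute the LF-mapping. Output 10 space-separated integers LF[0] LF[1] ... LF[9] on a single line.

Answer: 3 0 6 9 1 2 7 4 5 8

Derivation:
Char counts: '$':1, 'a':2, 'b':3, 'c':1, 'd':2, 'e':1
C (first-col start): C('$')=0, C('a')=1, C('b')=3, C('c')=6, C('d')=7, C('e')=9
L[0]='b': occ=0, LF[0]=C('b')+0=3+0=3
L[1]='$': occ=0, LF[1]=C('$')+0=0+0=0
L[2]='c': occ=0, LF[2]=C('c')+0=6+0=6
L[3]='e': occ=0, LF[3]=C('e')+0=9+0=9
L[4]='a': occ=0, LF[4]=C('a')+0=1+0=1
L[5]='a': occ=1, LF[5]=C('a')+1=1+1=2
L[6]='d': occ=0, LF[6]=C('d')+0=7+0=7
L[7]='b': occ=1, LF[7]=C('b')+1=3+1=4
L[8]='b': occ=2, LF[8]=C('b')+2=3+2=5
L[9]='d': occ=1, LF[9]=C('d')+1=7+1=8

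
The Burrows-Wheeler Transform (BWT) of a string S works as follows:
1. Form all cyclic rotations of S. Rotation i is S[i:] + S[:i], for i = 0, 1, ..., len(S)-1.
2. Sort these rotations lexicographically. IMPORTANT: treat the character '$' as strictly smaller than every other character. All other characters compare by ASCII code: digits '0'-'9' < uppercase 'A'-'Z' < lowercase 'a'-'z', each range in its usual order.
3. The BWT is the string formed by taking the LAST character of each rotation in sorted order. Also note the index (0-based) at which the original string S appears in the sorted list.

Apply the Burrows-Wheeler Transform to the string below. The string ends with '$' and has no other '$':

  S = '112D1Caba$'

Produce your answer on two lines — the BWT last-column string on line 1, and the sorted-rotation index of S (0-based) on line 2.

Answer: a$1D112bCa
1

Derivation:
All 10 rotations (rotation i = S[i:]+S[:i]):
  rot[0] = 112D1Caba$
  rot[1] = 12D1Caba$1
  rot[2] = 2D1Caba$11
  rot[3] = D1Caba$112
  rot[4] = 1Caba$112D
  rot[5] = Caba$112D1
  rot[6] = aba$112D1C
  rot[7] = ba$112D1Ca
  rot[8] = a$112D1Cab
  rot[9] = $112D1Caba
Sorted (with $ < everything):
  sorted[0] = $112D1Caba  (last char: 'a')
  sorted[1] = 112D1Caba$  (last char: '$')
  sorted[2] = 12D1Caba$1  (last char: '1')
  sorted[3] = 1Caba$112D  (last char: 'D')
  sorted[4] = 2D1Caba$11  (last char: '1')
  sorted[5] = Caba$112D1  (last char: '1')
  sorted[6] = D1Caba$112  (last char: '2')
  sorted[7] = a$112D1Cab  (last char: 'b')
  sorted[8] = aba$112D1C  (last char: 'C')
  sorted[9] = ba$112D1Ca  (last char: 'a')
Last column: a$1D112bCa
Original string S is at sorted index 1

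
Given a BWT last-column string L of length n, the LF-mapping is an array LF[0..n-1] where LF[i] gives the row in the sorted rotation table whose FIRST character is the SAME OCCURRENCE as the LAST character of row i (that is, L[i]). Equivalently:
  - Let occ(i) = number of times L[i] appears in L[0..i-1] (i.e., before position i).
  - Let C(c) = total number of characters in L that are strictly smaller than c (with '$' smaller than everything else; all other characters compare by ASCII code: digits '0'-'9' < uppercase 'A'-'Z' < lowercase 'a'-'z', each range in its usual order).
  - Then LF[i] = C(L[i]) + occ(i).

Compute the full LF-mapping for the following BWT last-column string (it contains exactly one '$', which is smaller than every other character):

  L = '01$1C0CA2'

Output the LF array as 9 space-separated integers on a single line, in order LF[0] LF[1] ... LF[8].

Char counts: '$':1, '0':2, '1':2, '2':1, 'A':1, 'C':2
C (first-col start): C('$')=0, C('0')=1, C('1')=3, C('2')=5, C('A')=6, C('C')=7
L[0]='0': occ=0, LF[0]=C('0')+0=1+0=1
L[1]='1': occ=0, LF[1]=C('1')+0=3+0=3
L[2]='$': occ=0, LF[2]=C('$')+0=0+0=0
L[3]='1': occ=1, LF[3]=C('1')+1=3+1=4
L[4]='C': occ=0, LF[4]=C('C')+0=7+0=7
L[5]='0': occ=1, LF[5]=C('0')+1=1+1=2
L[6]='C': occ=1, LF[6]=C('C')+1=7+1=8
L[7]='A': occ=0, LF[7]=C('A')+0=6+0=6
L[8]='2': occ=0, LF[8]=C('2')+0=5+0=5

Answer: 1 3 0 4 7 2 8 6 5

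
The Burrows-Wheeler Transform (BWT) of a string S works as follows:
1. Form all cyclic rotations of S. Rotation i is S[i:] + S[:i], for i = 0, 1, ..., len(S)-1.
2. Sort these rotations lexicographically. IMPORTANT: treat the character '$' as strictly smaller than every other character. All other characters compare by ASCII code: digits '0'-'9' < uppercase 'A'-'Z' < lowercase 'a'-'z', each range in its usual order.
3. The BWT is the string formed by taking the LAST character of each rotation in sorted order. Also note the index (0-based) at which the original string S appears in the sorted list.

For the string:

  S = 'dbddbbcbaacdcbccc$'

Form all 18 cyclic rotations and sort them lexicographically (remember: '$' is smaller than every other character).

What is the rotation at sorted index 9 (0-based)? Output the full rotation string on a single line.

All 18 rotations (rotation i = S[i:]+S[:i]):
  rot[0] = dbddbbcbaacdcbccc$
  rot[1] = bddbbcbaacdcbccc$d
  rot[2] = ddbbcbaacdcbccc$db
  rot[3] = dbbcbaacdcbccc$dbd
  rot[4] = bbcbaacdcbccc$dbdd
  rot[5] = bcbaacdcbccc$dbddb
  rot[6] = cbaacdcbccc$dbddbb
  rot[7] = baacdcbccc$dbddbbc
  rot[8] = aacdcbccc$dbddbbcb
  rot[9] = acdcbccc$dbddbbcba
  rot[10] = cdcbccc$dbddbbcbaa
  rot[11] = dcbccc$dbddbbcbaac
  rot[12] = cbccc$dbddbbcbaacd
  rot[13] = bccc$dbddbbcbaacdc
  rot[14] = ccc$dbddbbcbaacdcb
  rot[15] = cc$dbddbbcbaacdcbc
  rot[16] = c$dbddbbcbaacdcbcc
  rot[17] = $dbddbbcbaacdcbccc
Sorted (with $ < everything):
  sorted[0] = $dbddbbcbaacdcbccc
  sorted[1] = aacdcbccc$dbddbbcb
  sorted[2] = acdcbccc$dbddbbcba
  sorted[3] = baacdcbccc$dbddbbc
  sorted[4] = bbcbaacdcbccc$dbdd
  sorted[5] = bcbaacdcbccc$dbddb
  sorted[6] = bccc$dbddbbcbaacdc
  sorted[7] = bddbbcbaacdcbccc$d
  sorted[8] = c$dbddbbcbaacdcbcc
  sorted[9] = cbaacdcbccc$dbddbb
  sorted[10] = cbccc$dbddbbcbaacd
  sorted[11] = cc$dbddbbcbaacdcbc
  sorted[12] = ccc$dbddbbcbaacdcb
  sorted[13] = cdcbccc$dbddbbcbaa
  sorted[14] = dbbcbaacdcbccc$dbd
  sorted[15] = dbddbbcbaacdcbccc$
  sorted[16] = dcbccc$dbddbbcbaac
  sorted[17] = ddbbcbaacdcbccc$db
sorted[9] = cbaacdcbccc$dbddbb

Answer: cbaacdcbccc$dbddbb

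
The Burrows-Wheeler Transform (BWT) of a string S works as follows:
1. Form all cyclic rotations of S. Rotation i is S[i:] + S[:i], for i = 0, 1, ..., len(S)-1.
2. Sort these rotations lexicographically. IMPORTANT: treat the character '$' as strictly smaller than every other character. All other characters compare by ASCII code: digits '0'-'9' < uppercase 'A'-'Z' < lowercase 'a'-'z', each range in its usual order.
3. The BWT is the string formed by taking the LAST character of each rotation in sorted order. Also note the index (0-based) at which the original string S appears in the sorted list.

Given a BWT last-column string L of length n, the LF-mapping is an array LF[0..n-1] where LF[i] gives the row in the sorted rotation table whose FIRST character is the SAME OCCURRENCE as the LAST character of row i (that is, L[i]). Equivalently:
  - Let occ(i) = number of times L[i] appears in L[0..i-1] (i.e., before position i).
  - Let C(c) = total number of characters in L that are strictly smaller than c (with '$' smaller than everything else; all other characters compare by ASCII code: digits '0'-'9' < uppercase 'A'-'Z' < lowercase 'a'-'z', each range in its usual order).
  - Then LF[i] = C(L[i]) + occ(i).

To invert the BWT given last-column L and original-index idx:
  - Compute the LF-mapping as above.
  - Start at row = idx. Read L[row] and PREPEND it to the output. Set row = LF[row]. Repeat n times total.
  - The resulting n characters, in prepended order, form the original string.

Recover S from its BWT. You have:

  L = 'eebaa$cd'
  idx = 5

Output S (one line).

Answer: deabace$

Derivation:
LF mapping: 6 7 3 1 2 0 4 5
Walk LF starting at row 5, prepending L[row]:
  step 1: row=5, L[5]='$', prepend. Next row=LF[5]=0
  step 2: row=0, L[0]='e', prepend. Next row=LF[0]=6
  step 3: row=6, L[6]='c', prepend. Next row=LF[6]=4
  step 4: row=4, L[4]='a', prepend. Next row=LF[4]=2
  step 5: row=2, L[2]='b', prepend. Next row=LF[2]=3
  step 6: row=3, L[3]='a', prepend. Next row=LF[3]=1
  step 7: row=1, L[1]='e', prepend. Next row=LF[1]=7
  step 8: row=7, L[7]='d', prepend. Next row=LF[7]=5
Reversed output: deabace$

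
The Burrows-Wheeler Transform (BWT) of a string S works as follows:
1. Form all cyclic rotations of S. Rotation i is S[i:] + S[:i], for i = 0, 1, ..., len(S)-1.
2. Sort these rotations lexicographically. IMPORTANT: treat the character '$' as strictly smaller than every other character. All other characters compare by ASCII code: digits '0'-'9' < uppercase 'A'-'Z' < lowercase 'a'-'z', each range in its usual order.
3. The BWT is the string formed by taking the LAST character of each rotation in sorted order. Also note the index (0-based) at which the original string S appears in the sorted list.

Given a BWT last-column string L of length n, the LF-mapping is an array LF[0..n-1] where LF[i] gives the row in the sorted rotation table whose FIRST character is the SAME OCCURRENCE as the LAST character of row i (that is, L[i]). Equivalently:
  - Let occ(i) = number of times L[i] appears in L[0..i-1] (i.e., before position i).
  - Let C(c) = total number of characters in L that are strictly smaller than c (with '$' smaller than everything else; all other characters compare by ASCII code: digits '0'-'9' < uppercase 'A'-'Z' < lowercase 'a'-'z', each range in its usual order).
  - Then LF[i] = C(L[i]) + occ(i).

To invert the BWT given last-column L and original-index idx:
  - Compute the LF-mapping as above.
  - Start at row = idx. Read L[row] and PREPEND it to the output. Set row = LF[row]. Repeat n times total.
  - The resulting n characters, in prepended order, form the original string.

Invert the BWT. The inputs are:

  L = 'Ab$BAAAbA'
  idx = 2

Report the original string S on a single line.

Answer: AABAAbbA$

Derivation:
LF mapping: 1 7 0 6 2 3 4 8 5
Walk LF starting at row 2, prepending L[row]:
  step 1: row=2, L[2]='$', prepend. Next row=LF[2]=0
  step 2: row=0, L[0]='A', prepend. Next row=LF[0]=1
  step 3: row=1, L[1]='b', prepend. Next row=LF[1]=7
  step 4: row=7, L[7]='b', prepend. Next row=LF[7]=8
  step 5: row=8, L[8]='A', prepend. Next row=LF[8]=5
  step 6: row=5, L[5]='A', prepend. Next row=LF[5]=3
  step 7: row=3, L[3]='B', prepend. Next row=LF[3]=6
  step 8: row=6, L[6]='A', prepend. Next row=LF[6]=4
  step 9: row=4, L[4]='A', prepend. Next row=LF[4]=2
Reversed output: AABAAbbA$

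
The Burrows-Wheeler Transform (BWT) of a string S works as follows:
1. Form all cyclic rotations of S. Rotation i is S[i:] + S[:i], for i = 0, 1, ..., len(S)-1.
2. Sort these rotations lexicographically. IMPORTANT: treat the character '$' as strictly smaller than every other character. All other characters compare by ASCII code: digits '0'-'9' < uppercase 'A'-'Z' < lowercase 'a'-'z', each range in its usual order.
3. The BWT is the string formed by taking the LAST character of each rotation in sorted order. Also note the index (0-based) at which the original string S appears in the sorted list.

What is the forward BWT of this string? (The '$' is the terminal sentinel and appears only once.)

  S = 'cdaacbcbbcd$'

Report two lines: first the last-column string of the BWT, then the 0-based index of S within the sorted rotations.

All 12 rotations (rotation i = S[i:]+S[:i]):
  rot[0] = cdaacbcbbcd$
  rot[1] = daacbcbbcd$c
  rot[2] = aacbcbbcd$cd
  rot[3] = acbcbbcd$cda
  rot[4] = cbcbbcd$cdaa
  rot[5] = bcbbcd$cdaac
  rot[6] = cbbcd$cdaacb
  rot[7] = bbcd$cdaacbc
  rot[8] = bcd$cdaacbcb
  rot[9] = cd$cdaacbcbb
  rot[10] = d$cdaacbcbbc
  rot[11] = $cdaacbcbbcd
Sorted (with $ < everything):
  sorted[0] = $cdaacbcbbcd  (last char: 'd')
  sorted[1] = aacbcbbcd$cd  (last char: 'd')
  sorted[2] = acbcbbcd$cda  (last char: 'a')
  sorted[3] = bbcd$cdaacbc  (last char: 'c')
  sorted[4] = bcbbcd$cdaac  (last char: 'c')
  sorted[5] = bcd$cdaacbcb  (last char: 'b')
  sorted[6] = cbbcd$cdaacb  (last char: 'b')
  sorted[7] = cbcbbcd$cdaa  (last char: 'a')
  sorted[8] = cd$cdaacbcbb  (last char: 'b')
  sorted[9] = cdaacbcbbcd$  (last char: '$')
  sorted[10] = d$cdaacbcbbc  (last char: 'c')
  sorted[11] = daacbcbbcd$c  (last char: 'c')
Last column: ddaccbbab$cc
Original string S is at sorted index 9

Answer: ddaccbbab$cc
9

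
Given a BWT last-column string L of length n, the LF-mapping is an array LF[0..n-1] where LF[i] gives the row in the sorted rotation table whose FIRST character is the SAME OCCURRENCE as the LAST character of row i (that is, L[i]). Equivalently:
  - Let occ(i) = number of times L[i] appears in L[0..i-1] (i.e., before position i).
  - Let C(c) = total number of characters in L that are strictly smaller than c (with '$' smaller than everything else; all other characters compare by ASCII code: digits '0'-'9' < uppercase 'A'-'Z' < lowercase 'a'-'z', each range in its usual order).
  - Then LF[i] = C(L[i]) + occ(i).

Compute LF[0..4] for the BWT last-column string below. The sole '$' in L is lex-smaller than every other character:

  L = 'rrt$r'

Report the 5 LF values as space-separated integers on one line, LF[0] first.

Answer: 1 2 4 0 3

Derivation:
Char counts: '$':1, 'r':3, 't':1
C (first-col start): C('$')=0, C('r')=1, C('t')=4
L[0]='r': occ=0, LF[0]=C('r')+0=1+0=1
L[1]='r': occ=1, LF[1]=C('r')+1=1+1=2
L[2]='t': occ=0, LF[2]=C('t')+0=4+0=4
L[3]='$': occ=0, LF[3]=C('$')+0=0+0=0
L[4]='r': occ=2, LF[4]=C('r')+2=1+2=3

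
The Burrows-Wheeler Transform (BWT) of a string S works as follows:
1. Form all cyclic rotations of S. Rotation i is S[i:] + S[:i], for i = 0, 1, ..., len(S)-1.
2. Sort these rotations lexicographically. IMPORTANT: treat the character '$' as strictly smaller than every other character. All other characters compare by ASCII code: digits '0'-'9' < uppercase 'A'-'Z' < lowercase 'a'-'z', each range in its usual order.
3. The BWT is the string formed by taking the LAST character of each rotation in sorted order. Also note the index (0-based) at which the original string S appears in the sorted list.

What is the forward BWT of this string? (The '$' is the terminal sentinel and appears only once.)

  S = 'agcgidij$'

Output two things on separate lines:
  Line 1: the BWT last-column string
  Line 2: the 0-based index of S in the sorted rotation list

Answer: j$giacgdi
1

Derivation:
All 9 rotations (rotation i = S[i:]+S[:i]):
  rot[0] = agcgidij$
  rot[1] = gcgidij$a
  rot[2] = cgidij$ag
  rot[3] = gidij$agc
  rot[4] = idij$agcg
  rot[5] = dij$agcgi
  rot[6] = ij$agcgid
  rot[7] = j$agcgidi
  rot[8] = $agcgidij
Sorted (with $ < everything):
  sorted[0] = $agcgidij  (last char: 'j')
  sorted[1] = agcgidij$  (last char: '$')
  sorted[2] = cgidij$ag  (last char: 'g')
  sorted[3] = dij$agcgi  (last char: 'i')
  sorted[4] = gcgidij$a  (last char: 'a')
  sorted[5] = gidij$agc  (last char: 'c')
  sorted[6] = idij$agcg  (last char: 'g')
  sorted[7] = ij$agcgid  (last char: 'd')
  sorted[8] = j$agcgidi  (last char: 'i')
Last column: j$giacgdi
Original string S is at sorted index 1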